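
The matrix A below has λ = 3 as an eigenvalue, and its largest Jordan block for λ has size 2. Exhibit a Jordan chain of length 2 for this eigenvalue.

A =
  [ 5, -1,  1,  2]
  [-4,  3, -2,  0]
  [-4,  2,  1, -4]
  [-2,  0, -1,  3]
A Jordan chain for λ = 3 of length 2:
v_1 = (2, -4, -4, -2)ᵀ
v_2 = (1, 0, 0, 0)ᵀ

Let N = A − (3)·I. We want v_2 with N^2 v_2 = 0 but N^1 v_2 ≠ 0; then v_{j-1} := N · v_j for j = 2, …, 2.

Pick v_2 = (1, 0, 0, 0)ᵀ.
Then v_1 = N · v_2 = (2, -4, -4, -2)ᵀ.

Sanity check: (A − (3)·I) v_1 = (0, 0, 0, 0)ᵀ = 0. ✓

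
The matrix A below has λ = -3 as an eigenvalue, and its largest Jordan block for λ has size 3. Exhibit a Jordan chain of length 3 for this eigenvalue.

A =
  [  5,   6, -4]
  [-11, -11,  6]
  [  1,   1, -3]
A Jordan chain for λ = -3 of length 3:
v_1 = (-6, 6, -3)ᵀ
v_2 = (8, -11, 1)ᵀ
v_3 = (1, 0, 0)ᵀ

Let N = A − (-3)·I. We want v_3 with N^3 v_3 = 0 but N^2 v_3 ≠ 0; then v_{j-1} := N · v_j for j = 3, …, 2.

Pick v_3 = (1, 0, 0)ᵀ.
Then v_2 = N · v_3 = (8, -11, 1)ᵀ.
Then v_1 = N · v_2 = (-6, 6, -3)ᵀ.

Sanity check: (A − (-3)·I) v_1 = (0, 0, 0)ᵀ = 0. ✓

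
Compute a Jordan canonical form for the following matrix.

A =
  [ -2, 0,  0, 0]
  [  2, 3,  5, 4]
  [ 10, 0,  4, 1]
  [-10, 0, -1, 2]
J_1(-2) ⊕ J_3(3)

The characteristic polynomial is
  det(x·I − A) = x^4 - 7*x^3 + 9*x^2 + 27*x - 54 = (x - 3)^3*(x + 2)

Eigenvalues and multiplicities (the geometric multiplicity of λ is n − rank(A − λI), which equals the number of Jordan blocks for λ):
  λ = -2: algebraic multiplicity = 1, geometric multiplicity = 1
  λ = 3: algebraic multiplicity = 3, geometric multiplicity = 1

Determining the block sizes for each eigenvalue:
  λ = -2: one block (gm = 1), so the single block has size am = 1 → block sizes [1]
  λ = 3: one block (gm = 1), so the single block has size am = 3 → block sizes [3]

Assembling the blocks gives a Jordan form
J =
  [-2, 0, 0, 0]
  [ 0, 3, 1, 0]
  [ 0, 0, 3, 1]
  [ 0, 0, 0, 3]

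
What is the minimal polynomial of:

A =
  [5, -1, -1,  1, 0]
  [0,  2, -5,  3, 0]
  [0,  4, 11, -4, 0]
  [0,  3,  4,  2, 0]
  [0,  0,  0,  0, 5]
x^3 - 15*x^2 + 75*x - 125

The characteristic polynomial is χ_A(x) = (x - 5)^5, so the eigenvalues are known. The minimal polynomial is
  m_A(x) = Π_λ (x − λ)^{k_λ}
where k_λ is the size of the *largest* Jordan block for λ (equivalently, the smallest k with (A − λI)^k v = 0 for every generalised eigenvector v of λ).

  λ = 5: largest Jordan block has size 3, contributing (x − 5)^3

So m_A(x) = (x - 5)^3 = x^3 - 15*x^2 + 75*x - 125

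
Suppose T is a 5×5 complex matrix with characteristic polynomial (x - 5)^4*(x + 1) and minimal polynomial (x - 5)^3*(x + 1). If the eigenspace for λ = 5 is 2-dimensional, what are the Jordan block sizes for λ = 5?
Block sizes for λ = 5: [3, 1]

Step 1 — from the characteristic polynomial, algebraic multiplicity of λ = 5 is 4. From dim ker(T − (5)·I) = 2, there are exactly 2 Jordan blocks for λ = 5.
Step 2 — from the minimal polynomial, the factor (x − 5)^3 tells us the largest block for λ = 5 has size 3.
Step 3 — with total size 4, 2 blocks, and largest block 3, the block sizes (in nonincreasing order) are [3, 1].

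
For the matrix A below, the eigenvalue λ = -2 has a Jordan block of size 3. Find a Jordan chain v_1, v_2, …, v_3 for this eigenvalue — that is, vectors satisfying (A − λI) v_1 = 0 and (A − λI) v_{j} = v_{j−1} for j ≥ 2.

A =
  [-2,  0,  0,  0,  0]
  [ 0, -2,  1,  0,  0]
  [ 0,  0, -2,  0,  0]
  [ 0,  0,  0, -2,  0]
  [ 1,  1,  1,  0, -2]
A Jordan chain for λ = -2 of length 3:
v_1 = (0, 0, 0, 0, 1)ᵀ
v_2 = (0, 1, 0, 0, 1)ᵀ
v_3 = (0, 0, 1, 0, 0)ᵀ

Let N = A − (-2)·I. We want v_3 with N^3 v_3 = 0 but N^2 v_3 ≠ 0; then v_{j-1} := N · v_j for j = 3, …, 2.

Pick v_3 = (0, 0, 1, 0, 0)ᵀ.
Then v_2 = N · v_3 = (0, 1, 0, 0, 1)ᵀ.
Then v_1 = N · v_2 = (0, 0, 0, 0, 1)ᵀ.

Sanity check: (A − (-2)·I) v_1 = (0, 0, 0, 0, 0)ᵀ = 0. ✓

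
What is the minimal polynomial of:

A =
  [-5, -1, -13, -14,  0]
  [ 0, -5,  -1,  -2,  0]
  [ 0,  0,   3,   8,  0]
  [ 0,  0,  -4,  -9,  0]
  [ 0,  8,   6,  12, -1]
x^4 + 16*x^3 + 90*x^2 + 200*x + 125

The characteristic polynomial is χ_A(x) = (x + 1)^2*(x + 5)^3, so the eigenvalues are known. The minimal polynomial is
  m_A(x) = Π_λ (x − λ)^{k_λ}
where k_λ is the size of the *largest* Jordan block for λ (equivalently, the smallest k with (A − λI)^k v = 0 for every generalised eigenvector v of λ).

  λ = -5: largest Jordan block has size 3, contributing (x + 5)^3
  λ = -1: largest Jordan block has size 1, contributing (x + 1)

So m_A(x) = (x + 1)*(x + 5)^3 = x^4 + 16*x^3 + 90*x^2 + 200*x + 125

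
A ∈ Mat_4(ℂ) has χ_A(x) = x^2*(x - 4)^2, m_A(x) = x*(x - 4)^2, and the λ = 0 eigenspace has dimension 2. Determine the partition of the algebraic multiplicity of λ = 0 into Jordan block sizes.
Block sizes for λ = 0: [1, 1]

Step 1 — from the characteristic polynomial, algebraic multiplicity of λ = 0 is 2. From dim ker(A − (0)·I) = 2, there are exactly 2 Jordan blocks for λ = 0.
Step 2 — from the minimal polynomial, the factor (x − 0) tells us the largest block for λ = 0 has size 1.
Step 3 — with total size 2, 2 blocks, and largest block 1, the block sizes (in nonincreasing order) are [1, 1].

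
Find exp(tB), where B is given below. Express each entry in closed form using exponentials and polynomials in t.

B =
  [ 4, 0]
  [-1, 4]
e^{tB} =
  [exp(4*t), 0]
  [-t*exp(4*t), exp(4*t)]

Strategy: write B = P · J · P⁻¹ where J is a Jordan canonical form, so e^{tB} = P · e^{tJ} · P⁻¹, and e^{tJ} can be computed block-by-block.

B has Jordan form
J =
  [4, 1]
  [0, 4]
(up to reordering of blocks).

Per-block formulas:
  For a 2×2 Jordan block J_2(4): exp(t · J_2(4)) = e^(4t)·(I + t·N), where N is the 2×2 nilpotent shift.

After assembling e^{tJ} and conjugating by P, we get:

e^{tB} =
  [exp(4*t), 0]
  [-t*exp(4*t), exp(4*t)]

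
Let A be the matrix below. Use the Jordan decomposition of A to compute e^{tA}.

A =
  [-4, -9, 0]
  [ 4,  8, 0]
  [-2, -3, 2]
e^{tA} =
  [-6*t*exp(2*t) + exp(2*t), -9*t*exp(2*t), 0]
  [4*t*exp(2*t), 6*t*exp(2*t) + exp(2*t), 0]
  [-2*t*exp(2*t), -3*t*exp(2*t), exp(2*t)]

Strategy: write A = P · J · P⁻¹ where J is a Jordan canonical form, so e^{tA} = P · e^{tJ} · P⁻¹, and e^{tJ} can be computed block-by-block.

A has Jordan form
J =
  [2, 1, 0]
  [0, 2, 0]
  [0, 0, 2]
(up to reordering of blocks).

Per-block formulas:
  For a 2×2 Jordan block J_2(2): exp(t · J_2(2)) = e^(2t)·(I + t·N), where N is the 2×2 nilpotent shift.
  For a 1×1 block at λ = 2: exp(t · [2]) = [e^(2t)].

After assembling e^{tJ} and conjugating by P, we get:

e^{tA} =
  [-6*t*exp(2*t) + exp(2*t), -9*t*exp(2*t), 0]
  [4*t*exp(2*t), 6*t*exp(2*t) + exp(2*t), 0]
  [-2*t*exp(2*t), -3*t*exp(2*t), exp(2*t)]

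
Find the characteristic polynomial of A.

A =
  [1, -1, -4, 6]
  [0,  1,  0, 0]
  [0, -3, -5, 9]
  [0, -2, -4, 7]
x^4 - 4*x^3 + 6*x^2 - 4*x + 1

Expanding det(x·I − A) (e.g. by cofactor expansion or by noting that A is similar to its Jordan form J, which has the same characteristic polynomial as A) gives
  χ_A(x) = x^4 - 4*x^3 + 6*x^2 - 4*x + 1
which factors as (x - 1)^4. The eigenvalues (with algebraic multiplicities) are λ = 1 with multiplicity 4.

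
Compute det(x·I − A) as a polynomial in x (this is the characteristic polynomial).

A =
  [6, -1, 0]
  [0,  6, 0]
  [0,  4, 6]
x^3 - 18*x^2 + 108*x - 216

Expanding det(x·I − A) (e.g. by cofactor expansion or by noting that A is similar to its Jordan form J, which has the same characteristic polynomial as A) gives
  χ_A(x) = x^3 - 18*x^2 + 108*x - 216
which factors as (x - 6)^3. The eigenvalues (with algebraic multiplicities) are λ = 6 with multiplicity 3.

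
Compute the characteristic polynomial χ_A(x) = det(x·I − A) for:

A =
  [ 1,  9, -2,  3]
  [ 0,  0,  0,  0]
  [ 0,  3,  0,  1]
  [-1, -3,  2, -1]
x^4

Expanding det(x·I − A) (e.g. by cofactor expansion or by noting that A is similar to its Jordan form J, which has the same characteristic polynomial as A) gives
  χ_A(x) = x^4
which factors as x^4. The eigenvalues (with algebraic multiplicities) are λ = 0 with multiplicity 4.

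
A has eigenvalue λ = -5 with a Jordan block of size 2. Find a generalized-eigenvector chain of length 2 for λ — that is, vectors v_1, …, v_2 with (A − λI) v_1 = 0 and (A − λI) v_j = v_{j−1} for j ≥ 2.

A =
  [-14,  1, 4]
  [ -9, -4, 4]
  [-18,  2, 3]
A Jordan chain for λ = -5 of length 2:
v_1 = (-9, -9, -18)ᵀ
v_2 = (1, 0, 0)ᵀ

Let N = A − (-5)·I. We want v_2 with N^2 v_2 = 0 but N^1 v_2 ≠ 0; then v_{j-1} := N · v_j for j = 2, …, 2.

Pick v_2 = (1, 0, 0)ᵀ.
Then v_1 = N · v_2 = (-9, -9, -18)ᵀ.

Sanity check: (A − (-5)·I) v_1 = (0, 0, 0)ᵀ = 0. ✓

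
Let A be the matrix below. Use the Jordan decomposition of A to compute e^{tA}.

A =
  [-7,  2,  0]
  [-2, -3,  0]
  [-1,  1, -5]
e^{tA} =
  [-2*t*exp(-5*t) + exp(-5*t), 2*t*exp(-5*t), 0]
  [-2*t*exp(-5*t), 2*t*exp(-5*t) + exp(-5*t), 0]
  [-t*exp(-5*t), t*exp(-5*t), exp(-5*t)]

Strategy: write A = P · J · P⁻¹ where J is a Jordan canonical form, so e^{tA} = P · e^{tJ} · P⁻¹, and e^{tJ} can be computed block-by-block.

A has Jordan form
J =
  [-5,  1,  0]
  [ 0, -5,  0]
  [ 0,  0, -5]
(up to reordering of blocks).

Per-block formulas:
  For a 2×2 Jordan block J_2(-5): exp(t · J_2(-5)) = e^(-5t)·(I + t·N), where N is the 2×2 nilpotent shift.
  For a 1×1 block at λ = -5: exp(t · [-5]) = [e^(-5t)].

After assembling e^{tJ} and conjugating by P, we get:

e^{tA} =
  [-2*t*exp(-5*t) + exp(-5*t), 2*t*exp(-5*t), 0]
  [-2*t*exp(-5*t), 2*t*exp(-5*t) + exp(-5*t), 0]
  [-t*exp(-5*t), t*exp(-5*t), exp(-5*t)]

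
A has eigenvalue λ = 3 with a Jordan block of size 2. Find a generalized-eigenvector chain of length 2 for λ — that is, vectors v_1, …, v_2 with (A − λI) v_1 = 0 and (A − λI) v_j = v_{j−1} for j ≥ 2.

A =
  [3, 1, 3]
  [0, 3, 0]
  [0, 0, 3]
A Jordan chain for λ = 3 of length 2:
v_1 = (1, 0, 0)ᵀ
v_2 = (0, 1, 0)ᵀ

Let N = A − (3)·I. We want v_2 with N^2 v_2 = 0 but N^1 v_2 ≠ 0; then v_{j-1} := N · v_j for j = 2, …, 2.

Pick v_2 = (0, 1, 0)ᵀ.
Then v_1 = N · v_2 = (1, 0, 0)ᵀ.

Sanity check: (A − (3)·I) v_1 = (0, 0, 0)ᵀ = 0. ✓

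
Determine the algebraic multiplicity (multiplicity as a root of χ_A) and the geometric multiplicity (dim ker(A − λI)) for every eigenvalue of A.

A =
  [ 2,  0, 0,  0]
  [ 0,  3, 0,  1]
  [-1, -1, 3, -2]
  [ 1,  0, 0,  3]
λ = 2: alg = 1, geom = 1; λ = 3: alg = 3, geom = 1

Step 1 — factor the characteristic polynomial to read off the algebraic multiplicities:
  χ_A(x) = (x - 3)^3*(x - 2)

Step 2 — compute geometric multiplicities via the rank-nullity identity g(λ) = n − rank(A − λI):
  rank(A − (2)·I) = 3, so dim ker(A − (2)·I) = n − 3 = 1
  rank(A − (3)·I) = 3, so dim ker(A − (3)·I) = n − 3 = 1

Summary:
  λ = 2: algebraic multiplicity = 1, geometric multiplicity = 1
  λ = 3: algebraic multiplicity = 3, geometric multiplicity = 1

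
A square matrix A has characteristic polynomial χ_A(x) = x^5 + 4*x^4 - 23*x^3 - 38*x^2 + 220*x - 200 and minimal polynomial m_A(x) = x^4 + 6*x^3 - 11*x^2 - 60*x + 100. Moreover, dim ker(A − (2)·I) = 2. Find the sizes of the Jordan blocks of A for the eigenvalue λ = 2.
Block sizes for λ = 2: [2, 1]

Step 1 — from the characteristic polynomial, algebraic multiplicity of λ = 2 is 3. From dim ker(A − (2)·I) = 2, there are exactly 2 Jordan blocks for λ = 2.
Step 2 — from the minimal polynomial, the factor (x − 2)^2 tells us the largest block for λ = 2 has size 2.
Step 3 — with total size 3, 2 blocks, and largest block 2, the block sizes (in nonincreasing order) are [2, 1].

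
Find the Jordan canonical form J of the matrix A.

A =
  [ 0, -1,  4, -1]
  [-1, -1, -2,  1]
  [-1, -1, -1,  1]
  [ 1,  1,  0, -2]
J_3(-1) ⊕ J_1(-1)

The characteristic polynomial is
  det(x·I − A) = x^4 + 4*x^3 + 6*x^2 + 4*x + 1 = (x + 1)^4

Eigenvalues and multiplicities (the geometric multiplicity of λ is n − rank(A − λI), which equals the number of Jordan blocks for λ):
  λ = -1: algebraic multiplicity = 4, geometric multiplicity = 2

Determining the block sizes for each eigenvalue:
  λ = -1: with am = 4 and gm = 2, the partition is not yet determined (e.g. several partitions of 4 into 2 parts exist). Let N = A − (-1)·I. Computing rank(N^1) = 2, rank(N^2) = 1, rank(N^3) = 0; the number of blocks of size ≥ j is rank(N^{j−1}) − rank(N^j), giving [2, 1, 1]. So we have 1 block(s) of size 3, 1 block(s) of size 1 → block sizes [3, 1]

Assembling the blocks gives a Jordan form
J =
  [-1,  1,  0,  0]
  [ 0, -1,  1,  0]
  [ 0,  0, -1,  0]
  [ 0,  0,  0, -1]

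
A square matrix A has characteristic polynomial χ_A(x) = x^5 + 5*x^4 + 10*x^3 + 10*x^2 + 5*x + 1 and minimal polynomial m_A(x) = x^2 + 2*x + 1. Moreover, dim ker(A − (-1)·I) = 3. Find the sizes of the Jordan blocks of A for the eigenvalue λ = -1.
Block sizes for λ = -1: [2, 2, 1]

Step 1 — from the characteristic polynomial, algebraic multiplicity of λ = -1 is 5. From dim ker(A − (-1)·I) = 3, there are exactly 3 Jordan blocks for λ = -1.
Step 2 — from the minimal polynomial, the factor (x + 1)^2 tells us the largest block for λ = -1 has size 2.
Step 3 — with total size 5, 3 blocks, and largest block 2, the block sizes (in nonincreasing order) are [2, 2, 1].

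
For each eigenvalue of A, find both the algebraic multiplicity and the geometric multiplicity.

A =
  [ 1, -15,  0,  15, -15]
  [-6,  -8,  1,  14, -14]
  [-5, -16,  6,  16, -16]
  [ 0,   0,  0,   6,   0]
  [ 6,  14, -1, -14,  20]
λ = 1: alg = 1, geom = 1; λ = 6: alg = 4, geom = 2

Step 1 — factor the characteristic polynomial to read off the algebraic multiplicities:
  χ_A(x) = (x - 6)^4*(x - 1)

Step 2 — compute geometric multiplicities via the rank-nullity identity g(λ) = n − rank(A − λI):
  rank(A − (1)·I) = 4, so dim ker(A − (1)·I) = n − 4 = 1
  rank(A − (6)·I) = 3, so dim ker(A − (6)·I) = n − 3 = 2

Summary:
  λ = 1: algebraic multiplicity = 1, geometric multiplicity = 1
  λ = 6: algebraic multiplicity = 4, geometric multiplicity = 2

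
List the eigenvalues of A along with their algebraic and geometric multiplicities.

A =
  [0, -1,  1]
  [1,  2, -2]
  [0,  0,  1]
λ = 1: alg = 3, geom = 1

Step 1 — factor the characteristic polynomial to read off the algebraic multiplicities:
  χ_A(x) = (x - 1)^3

Step 2 — compute geometric multiplicities via the rank-nullity identity g(λ) = n − rank(A − λI):
  rank(A − (1)·I) = 2, so dim ker(A − (1)·I) = n − 2 = 1

Summary:
  λ = 1: algebraic multiplicity = 3, geometric multiplicity = 1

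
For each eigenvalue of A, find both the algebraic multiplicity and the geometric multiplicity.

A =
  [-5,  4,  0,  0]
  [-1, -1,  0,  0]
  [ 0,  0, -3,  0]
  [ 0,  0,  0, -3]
λ = -3: alg = 4, geom = 3

Step 1 — factor the characteristic polynomial to read off the algebraic multiplicities:
  χ_A(x) = (x + 3)^4

Step 2 — compute geometric multiplicities via the rank-nullity identity g(λ) = n − rank(A − λI):
  rank(A − (-3)·I) = 1, so dim ker(A − (-3)·I) = n − 1 = 3

Summary:
  λ = -3: algebraic multiplicity = 4, geometric multiplicity = 3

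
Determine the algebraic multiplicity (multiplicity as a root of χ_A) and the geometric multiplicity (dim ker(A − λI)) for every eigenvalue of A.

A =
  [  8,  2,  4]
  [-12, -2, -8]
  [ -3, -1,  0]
λ = 2: alg = 3, geom = 2

Step 1 — factor the characteristic polynomial to read off the algebraic multiplicities:
  χ_A(x) = (x - 2)^3

Step 2 — compute geometric multiplicities via the rank-nullity identity g(λ) = n − rank(A − λI):
  rank(A − (2)·I) = 1, so dim ker(A − (2)·I) = n − 1 = 2

Summary:
  λ = 2: algebraic multiplicity = 3, geometric multiplicity = 2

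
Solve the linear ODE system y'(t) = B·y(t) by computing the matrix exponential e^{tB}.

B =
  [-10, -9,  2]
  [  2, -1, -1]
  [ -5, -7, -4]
e^{tB} =
  [-3*t^2*exp(-5*t)/2 - 5*t*exp(-5*t) + exp(-5*t), -5*t^2*exp(-5*t)/2 - 9*t*exp(-5*t), t^2*exp(-5*t)/2 + 2*t*exp(-5*t)]
  [3*t^2*exp(-5*t)/2 + 2*t*exp(-5*t), 5*t^2*exp(-5*t)/2 + 4*t*exp(-5*t) + exp(-5*t), -t^2*exp(-5*t)/2 - t*exp(-5*t)]
  [3*t^2*exp(-5*t) - 5*t*exp(-5*t), 5*t^2*exp(-5*t) - 7*t*exp(-5*t), -t^2*exp(-5*t) + t*exp(-5*t) + exp(-5*t)]

Strategy: write B = P · J · P⁻¹ where J is a Jordan canonical form, so e^{tB} = P · e^{tJ} · P⁻¹, and e^{tJ} can be computed block-by-block.

B has Jordan form
J =
  [-5,  1,  0]
  [ 0, -5,  1]
  [ 0,  0, -5]
(up to reordering of blocks).

Per-block formulas:
  For a 3×3 Jordan block J_3(-5): exp(t · J_3(-5)) = e^(-5t)·(I + t·N + (t^2/2)·N^2), where N is the 3×3 nilpotent shift.

After assembling e^{tJ} and conjugating by P, we get:

e^{tB} =
  [-3*t^2*exp(-5*t)/2 - 5*t*exp(-5*t) + exp(-5*t), -5*t^2*exp(-5*t)/2 - 9*t*exp(-5*t), t^2*exp(-5*t)/2 + 2*t*exp(-5*t)]
  [3*t^2*exp(-5*t)/2 + 2*t*exp(-5*t), 5*t^2*exp(-5*t)/2 + 4*t*exp(-5*t) + exp(-5*t), -t^2*exp(-5*t)/2 - t*exp(-5*t)]
  [3*t^2*exp(-5*t) - 5*t*exp(-5*t), 5*t^2*exp(-5*t) - 7*t*exp(-5*t), -t^2*exp(-5*t) + t*exp(-5*t) + exp(-5*t)]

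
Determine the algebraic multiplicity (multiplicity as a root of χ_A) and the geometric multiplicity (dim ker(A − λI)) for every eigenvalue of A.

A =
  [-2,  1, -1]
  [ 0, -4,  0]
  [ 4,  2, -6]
λ = -4: alg = 3, geom = 2

Step 1 — factor the characteristic polynomial to read off the algebraic multiplicities:
  χ_A(x) = (x + 4)^3

Step 2 — compute geometric multiplicities via the rank-nullity identity g(λ) = n − rank(A − λI):
  rank(A − (-4)·I) = 1, so dim ker(A − (-4)·I) = n − 1 = 2

Summary:
  λ = -4: algebraic multiplicity = 3, geometric multiplicity = 2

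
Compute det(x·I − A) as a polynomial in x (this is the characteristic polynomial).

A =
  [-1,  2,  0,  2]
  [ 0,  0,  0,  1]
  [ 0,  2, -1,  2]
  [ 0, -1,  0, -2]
x^4 + 4*x^3 + 6*x^2 + 4*x + 1

Expanding det(x·I − A) (e.g. by cofactor expansion or by noting that A is similar to its Jordan form J, which has the same characteristic polynomial as A) gives
  χ_A(x) = x^4 + 4*x^3 + 6*x^2 + 4*x + 1
which factors as (x + 1)^4. The eigenvalues (with algebraic multiplicities) are λ = -1 with multiplicity 4.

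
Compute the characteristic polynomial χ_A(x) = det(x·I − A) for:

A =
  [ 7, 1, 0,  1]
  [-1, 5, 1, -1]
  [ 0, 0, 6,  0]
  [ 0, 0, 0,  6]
x^4 - 24*x^3 + 216*x^2 - 864*x + 1296

Expanding det(x·I − A) (e.g. by cofactor expansion or by noting that A is similar to its Jordan form J, which has the same characteristic polynomial as A) gives
  χ_A(x) = x^4 - 24*x^3 + 216*x^2 - 864*x + 1296
which factors as (x - 6)^4. The eigenvalues (with algebraic multiplicities) are λ = 6 with multiplicity 4.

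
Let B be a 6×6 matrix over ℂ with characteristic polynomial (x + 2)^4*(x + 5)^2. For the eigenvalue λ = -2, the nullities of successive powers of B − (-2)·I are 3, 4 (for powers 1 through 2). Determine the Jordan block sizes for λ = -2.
Block sizes for λ = -2: [2, 1, 1]

From the dimensions of kernels of powers, the number of Jordan blocks of size at least j is d_j − d_{j−1} where d_j = dim ker(N^j) (with d_0 = 0). Computing the differences gives [3, 1].
The number of blocks of size exactly k is (#blocks of size ≥ k) − (#blocks of size ≥ k + 1), so the partition is: 2 block(s) of size 1, 1 block(s) of size 2.
In nonincreasing order the block sizes are [2, 1, 1].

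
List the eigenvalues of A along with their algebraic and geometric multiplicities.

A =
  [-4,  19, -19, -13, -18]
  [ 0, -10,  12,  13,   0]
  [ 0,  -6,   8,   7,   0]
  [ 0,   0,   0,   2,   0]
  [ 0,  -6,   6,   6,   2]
λ = -4: alg = 2, geom = 1; λ = 2: alg = 3, geom = 2

Step 1 — factor the characteristic polynomial to read off the algebraic multiplicities:
  χ_A(x) = (x - 2)^3*(x + 4)^2

Step 2 — compute geometric multiplicities via the rank-nullity identity g(λ) = n − rank(A − λI):
  rank(A − (-4)·I) = 4, so dim ker(A − (-4)·I) = n − 4 = 1
  rank(A − (2)·I) = 3, so dim ker(A − (2)·I) = n − 3 = 2

Summary:
  λ = -4: algebraic multiplicity = 2, geometric multiplicity = 1
  λ = 2: algebraic multiplicity = 3, geometric multiplicity = 2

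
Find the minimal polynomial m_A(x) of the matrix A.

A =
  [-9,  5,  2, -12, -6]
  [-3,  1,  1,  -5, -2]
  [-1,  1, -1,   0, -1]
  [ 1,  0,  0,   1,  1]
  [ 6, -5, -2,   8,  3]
x^3 + 3*x^2 + 3*x + 1

The characteristic polynomial is χ_A(x) = (x + 1)^5, so the eigenvalues are known. The minimal polynomial is
  m_A(x) = Π_λ (x − λ)^{k_λ}
where k_λ is the size of the *largest* Jordan block for λ (equivalently, the smallest k with (A − λI)^k v = 0 for every generalised eigenvector v of λ).

  λ = -1: largest Jordan block has size 3, contributing (x + 1)^3

So m_A(x) = (x + 1)^3 = x^3 + 3*x^2 + 3*x + 1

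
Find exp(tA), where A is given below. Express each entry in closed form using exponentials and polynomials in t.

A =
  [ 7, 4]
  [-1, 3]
e^{tA} =
  [2*t*exp(5*t) + exp(5*t), 4*t*exp(5*t)]
  [-t*exp(5*t), -2*t*exp(5*t) + exp(5*t)]

Strategy: write A = P · J · P⁻¹ where J is a Jordan canonical form, so e^{tA} = P · e^{tJ} · P⁻¹, and e^{tJ} can be computed block-by-block.

A has Jordan form
J =
  [5, 1]
  [0, 5]
(up to reordering of blocks).

Per-block formulas:
  For a 2×2 Jordan block J_2(5): exp(t · J_2(5)) = e^(5t)·(I + t·N), where N is the 2×2 nilpotent shift.

After assembling e^{tJ} and conjugating by P, we get:

e^{tA} =
  [2*t*exp(5*t) + exp(5*t), 4*t*exp(5*t)]
  [-t*exp(5*t), -2*t*exp(5*t) + exp(5*t)]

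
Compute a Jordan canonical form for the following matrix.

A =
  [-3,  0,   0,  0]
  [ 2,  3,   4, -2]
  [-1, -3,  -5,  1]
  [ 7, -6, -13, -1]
J_1(-3) ⊕ J_1(-3) ⊕ J_2(0)

The characteristic polynomial is
  det(x·I − A) = x^4 + 6*x^3 + 9*x^2 = x^2*(x + 3)^2

Eigenvalues and multiplicities (the geometric multiplicity of λ is n − rank(A − λI), which equals the number of Jordan blocks for λ):
  λ = -3: algebraic multiplicity = 2, geometric multiplicity = 2
  λ = 0: algebraic multiplicity = 2, geometric multiplicity = 1

Determining the block sizes for each eigenvalue:
  λ = -3: gm = am = 2, so every block has size 1 → block sizes [1, 1]
  λ = 0: one block (gm = 1), so the single block has size am = 2 → block sizes [2]

Assembling the blocks gives a Jordan form
J =
  [-3,  0, 0, 0]
  [ 0, -3, 0, 0]
  [ 0,  0, 0, 1]
  [ 0,  0, 0, 0]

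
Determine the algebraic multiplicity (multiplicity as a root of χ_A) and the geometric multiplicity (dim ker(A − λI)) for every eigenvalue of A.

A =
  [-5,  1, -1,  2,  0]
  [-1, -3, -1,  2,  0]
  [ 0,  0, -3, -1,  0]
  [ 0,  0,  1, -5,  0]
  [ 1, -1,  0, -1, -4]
λ = -4: alg = 5, geom = 3

Step 1 — factor the characteristic polynomial to read off the algebraic multiplicities:
  χ_A(x) = (x + 4)^5

Step 2 — compute geometric multiplicities via the rank-nullity identity g(λ) = n − rank(A − λI):
  rank(A − (-4)·I) = 2, so dim ker(A − (-4)·I) = n − 2 = 3

Summary:
  λ = -4: algebraic multiplicity = 5, geometric multiplicity = 3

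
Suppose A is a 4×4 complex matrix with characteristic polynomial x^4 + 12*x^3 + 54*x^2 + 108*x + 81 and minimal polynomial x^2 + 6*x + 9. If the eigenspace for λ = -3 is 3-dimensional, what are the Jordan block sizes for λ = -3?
Block sizes for λ = -3: [2, 1, 1]

Step 1 — from the characteristic polynomial, algebraic multiplicity of λ = -3 is 4. From dim ker(A − (-3)·I) = 3, there are exactly 3 Jordan blocks for λ = -3.
Step 2 — from the minimal polynomial, the factor (x + 3)^2 tells us the largest block for λ = -3 has size 2.
Step 3 — with total size 4, 3 blocks, and largest block 2, the block sizes (in nonincreasing order) are [2, 1, 1].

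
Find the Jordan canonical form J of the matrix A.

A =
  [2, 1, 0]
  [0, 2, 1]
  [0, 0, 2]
J_3(2)

The characteristic polynomial is
  det(x·I − A) = x^3 - 6*x^2 + 12*x - 8 = (x - 2)^3

Eigenvalues and multiplicities (the geometric multiplicity of λ is n − rank(A − λI), which equals the number of Jordan blocks for λ):
  λ = 2: algebraic multiplicity = 3, geometric multiplicity = 1

Determining the block sizes for each eigenvalue:
  λ = 2: one block (gm = 1), so the single block has size am = 3 → block sizes [3]

Assembling the blocks gives a Jordan form
J =
  [2, 1, 0]
  [0, 2, 1]
  [0, 0, 2]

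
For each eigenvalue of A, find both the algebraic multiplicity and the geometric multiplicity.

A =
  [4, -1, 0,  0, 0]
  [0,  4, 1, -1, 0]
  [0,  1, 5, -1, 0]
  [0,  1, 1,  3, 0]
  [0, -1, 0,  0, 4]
λ = 4: alg = 5, geom = 3

Step 1 — factor the characteristic polynomial to read off the algebraic multiplicities:
  χ_A(x) = (x - 4)^5

Step 2 — compute geometric multiplicities via the rank-nullity identity g(λ) = n − rank(A − λI):
  rank(A − (4)·I) = 2, so dim ker(A − (4)·I) = n − 2 = 3

Summary:
  λ = 4: algebraic multiplicity = 5, geometric multiplicity = 3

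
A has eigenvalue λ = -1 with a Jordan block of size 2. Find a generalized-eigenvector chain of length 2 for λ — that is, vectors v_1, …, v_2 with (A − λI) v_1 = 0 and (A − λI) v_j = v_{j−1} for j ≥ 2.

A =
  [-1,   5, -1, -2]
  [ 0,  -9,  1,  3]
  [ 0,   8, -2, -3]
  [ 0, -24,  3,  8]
A Jordan chain for λ = -1 of length 2:
v_1 = (5, -8, 8, -24)ᵀ
v_2 = (0, 1, 0, 0)ᵀ

Let N = A − (-1)·I. We want v_2 with N^2 v_2 = 0 but N^1 v_2 ≠ 0; then v_{j-1} := N · v_j for j = 2, …, 2.

Pick v_2 = (0, 1, 0, 0)ᵀ.
Then v_1 = N · v_2 = (5, -8, 8, -24)ᵀ.

Sanity check: (A − (-1)·I) v_1 = (0, 0, 0, 0)ᵀ = 0. ✓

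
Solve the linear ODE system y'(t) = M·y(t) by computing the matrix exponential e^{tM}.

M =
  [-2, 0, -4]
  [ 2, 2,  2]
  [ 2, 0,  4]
e^{tM} =
  [2 - exp(2*t), 0, 2 - 2*exp(2*t)]
  [exp(2*t) - 1, exp(2*t), exp(2*t) - 1]
  [exp(2*t) - 1, 0, 2*exp(2*t) - 1]

Strategy: write M = P · J · P⁻¹ where J is a Jordan canonical form, so e^{tM} = P · e^{tJ} · P⁻¹, and e^{tJ} can be computed block-by-block.

M has Jordan form
J =
  [0, 0, 0]
  [0, 2, 0]
  [0, 0, 2]
(up to reordering of blocks).

Per-block formulas:
  For a 1×1 block at λ = 2: exp(t · [2]) = [e^(2t)].
  For a 1×1 block at λ = 0: exp(t · [0]) = [e^(0t)].

After assembling e^{tJ} and conjugating by P, we get:

e^{tM} =
  [2 - exp(2*t), 0, 2 - 2*exp(2*t)]
  [exp(2*t) - 1, exp(2*t), exp(2*t) - 1]
  [exp(2*t) - 1, 0, 2*exp(2*t) - 1]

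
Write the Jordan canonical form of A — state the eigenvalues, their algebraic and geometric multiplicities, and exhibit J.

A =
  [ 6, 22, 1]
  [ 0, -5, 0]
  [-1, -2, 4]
J_1(-5) ⊕ J_2(5)

The characteristic polynomial is
  det(x·I − A) = x^3 - 5*x^2 - 25*x + 125 = (x - 5)^2*(x + 5)

Eigenvalues and multiplicities (the geometric multiplicity of λ is n − rank(A − λI), which equals the number of Jordan blocks for λ):
  λ = -5: algebraic multiplicity = 1, geometric multiplicity = 1
  λ = 5: algebraic multiplicity = 2, geometric multiplicity = 1

Determining the block sizes for each eigenvalue:
  λ = -5: one block (gm = 1), so the single block has size am = 1 → block sizes [1]
  λ = 5: one block (gm = 1), so the single block has size am = 2 → block sizes [2]

Assembling the blocks gives a Jordan form
J =
  [-5, 0, 0]
  [ 0, 5, 1]
  [ 0, 0, 5]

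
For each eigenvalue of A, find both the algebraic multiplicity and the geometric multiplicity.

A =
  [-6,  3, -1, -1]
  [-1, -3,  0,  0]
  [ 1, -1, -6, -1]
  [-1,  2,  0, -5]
λ = -5: alg = 4, geom = 2

Step 1 — factor the characteristic polynomial to read off the algebraic multiplicities:
  χ_A(x) = (x + 5)^4

Step 2 — compute geometric multiplicities via the rank-nullity identity g(λ) = n − rank(A − λI):
  rank(A − (-5)·I) = 2, so dim ker(A − (-5)·I) = n − 2 = 2

Summary:
  λ = -5: algebraic multiplicity = 4, geometric multiplicity = 2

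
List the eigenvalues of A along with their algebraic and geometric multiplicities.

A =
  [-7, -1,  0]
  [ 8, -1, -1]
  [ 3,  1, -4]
λ = -4: alg = 3, geom = 1

Step 1 — factor the characteristic polynomial to read off the algebraic multiplicities:
  χ_A(x) = (x + 4)^3

Step 2 — compute geometric multiplicities via the rank-nullity identity g(λ) = n − rank(A − λI):
  rank(A − (-4)·I) = 2, so dim ker(A − (-4)·I) = n − 2 = 1

Summary:
  λ = -4: algebraic multiplicity = 3, geometric multiplicity = 1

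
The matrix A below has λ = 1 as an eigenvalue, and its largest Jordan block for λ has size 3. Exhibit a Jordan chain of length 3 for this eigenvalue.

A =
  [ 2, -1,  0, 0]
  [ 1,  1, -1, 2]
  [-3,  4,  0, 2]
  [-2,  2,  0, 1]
A Jordan chain for λ = 1 of length 3:
v_1 = (-1, -1, 3, 2)ᵀ
v_2 = (-1, 0, 4, 2)ᵀ
v_3 = (0, 1, 0, 0)ᵀ

Let N = A − (1)·I. We want v_3 with N^3 v_3 = 0 but N^2 v_3 ≠ 0; then v_{j-1} := N · v_j for j = 3, …, 2.

Pick v_3 = (0, 1, 0, 0)ᵀ.
Then v_2 = N · v_3 = (-1, 0, 4, 2)ᵀ.
Then v_1 = N · v_2 = (-1, -1, 3, 2)ᵀ.

Sanity check: (A − (1)·I) v_1 = (0, 0, 0, 0)ᵀ = 0. ✓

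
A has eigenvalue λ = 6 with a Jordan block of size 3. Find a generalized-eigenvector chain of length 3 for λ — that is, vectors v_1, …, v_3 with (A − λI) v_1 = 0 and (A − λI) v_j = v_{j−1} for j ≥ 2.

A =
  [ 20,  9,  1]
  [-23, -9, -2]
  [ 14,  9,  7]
A Jordan chain for λ = 6 of length 3:
v_1 = (3, -5, 3)ᵀ
v_2 = (14, -23, 14)ᵀ
v_3 = (1, 0, 0)ᵀ

Let N = A − (6)·I. We want v_3 with N^3 v_3 = 0 but N^2 v_3 ≠ 0; then v_{j-1} := N · v_j for j = 3, …, 2.

Pick v_3 = (1, 0, 0)ᵀ.
Then v_2 = N · v_3 = (14, -23, 14)ᵀ.
Then v_1 = N · v_2 = (3, -5, 3)ᵀ.

Sanity check: (A − (6)·I) v_1 = (0, 0, 0)ᵀ = 0. ✓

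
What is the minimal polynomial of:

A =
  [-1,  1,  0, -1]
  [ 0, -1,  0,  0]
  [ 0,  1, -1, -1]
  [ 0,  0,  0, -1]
x^2 + 2*x + 1

The characteristic polynomial is χ_A(x) = (x + 1)^4, so the eigenvalues are known. The minimal polynomial is
  m_A(x) = Π_λ (x − λ)^{k_λ}
where k_λ is the size of the *largest* Jordan block for λ (equivalently, the smallest k with (A − λI)^k v = 0 for every generalised eigenvector v of λ).

  λ = -1: largest Jordan block has size 2, contributing (x + 1)^2

So m_A(x) = (x + 1)^2 = x^2 + 2*x + 1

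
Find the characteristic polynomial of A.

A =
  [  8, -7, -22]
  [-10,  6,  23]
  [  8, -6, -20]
x^3 + 6*x^2 + 12*x + 8

Expanding det(x·I − A) (e.g. by cofactor expansion or by noting that A is similar to its Jordan form J, which has the same characteristic polynomial as A) gives
  χ_A(x) = x^3 + 6*x^2 + 12*x + 8
which factors as (x + 2)^3. The eigenvalues (with algebraic multiplicities) are λ = -2 with multiplicity 3.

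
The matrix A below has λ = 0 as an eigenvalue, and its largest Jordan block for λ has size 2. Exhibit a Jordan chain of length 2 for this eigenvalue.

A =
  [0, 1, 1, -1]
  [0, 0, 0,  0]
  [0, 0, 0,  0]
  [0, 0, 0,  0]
A Jordan chain for λ = 0 of length 2:
v_1 = (1, 0, 0, 0)ᵀ
v_2 = (0, 1, 0, 0)ᵀ

Let N = A − (0)·I. We want v_2 with N^2 v_2 = 0 but N^1 v_2 ≠ 0; then v_{j-1} := N · v_j for j = 2, …, 2.

Pick v_2 = (0, 1, 0, 0)ᵀ.
Then v_1 = N · v_2 = (1, 0, 0, 0)ᵀ.

Sanity check: (A − (0)·I) v_1 = (0, 0, 0, 0)ᵀ = 0. ✓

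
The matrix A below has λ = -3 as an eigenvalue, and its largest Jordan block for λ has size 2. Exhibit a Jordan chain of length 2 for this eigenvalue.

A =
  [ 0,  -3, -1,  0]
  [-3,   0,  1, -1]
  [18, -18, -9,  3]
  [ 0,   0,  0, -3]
A Jordan chain for λ = -3 of length 2:
v_1 = (3, -3, 18, 0)ᵀ
v_2 = (1, 0, 0, 0)ᵀ

Let N = A − (-3)·I. We want v_2 with N^2 v_2 = 0 but N^1 v_2 ≠ 0; then v_{j-1} := N · v_j for j = 2, …, 2.

Pick v_2 = (1, 0, 0, 0)ᵀ.
Then v_1 = N · v_2 = (3, -3, 18, 0)ᵀ.

Sanity check: (A − (-3)·I) v_1 = (0, 0, 0, 0)ᵀ = 0. ✓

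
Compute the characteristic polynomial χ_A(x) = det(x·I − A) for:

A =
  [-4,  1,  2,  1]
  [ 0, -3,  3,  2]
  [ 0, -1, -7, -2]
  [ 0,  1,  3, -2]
x^4 + 16*x^3 + 96*x^2 + 256*x + 256

Expanding det(x·I − A) (e.g. by cofactor expansion or by noting that A is similar to its Jordan form J, which has the same characteristic polynomial as A) gives
  χ_A(x) = x^4 + 16*x^3 + 96*x^2 + 256*x + 256
which factors as (x + 4)^4. The eigenvalues (with algebraic multiplicities) are λ = -4 with multiplicity 4.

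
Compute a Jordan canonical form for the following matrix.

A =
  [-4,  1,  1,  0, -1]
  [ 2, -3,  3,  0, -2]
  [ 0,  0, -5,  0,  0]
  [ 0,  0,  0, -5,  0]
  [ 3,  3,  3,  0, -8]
J_3(-5) ⊕ J_1(-5) ⊕ J_1(-5)

The characteristic polynomial is
  det(x·I − A) = x^5 + 25*x^4 + 250*x^3 + 1250*x^2 + 3125*x + 3125 = (x + 5)^5

Eigenvalues and multiplicities (the geometric multiplicity of λ is n − rank(A − λI), which equals the number of Jordan blocks for λ):
  λ = -5: algebraic multiplicity = 5, geometric multiplicity = 3

Determining the block sizes for each eigenvalue:
  λ = -5: with am = 5 and gm = 3, the partition is not yet determined (e.g. several partitions of 5 into 3 parts exist). Let N = A − (-5)·I. Computing rank(N^1) = 2, rank(N^2) = 1, rank(N^3) = 0; the number of blocks of size ≥ j is rank(N^{j−1}) − rank(N^j), giving [3, 1, 1]. So we have 1 block(s) of size 3, 2 block(s) of size 1 → block sizes [3, 1, 1]

Assembling the blocks gives a Jordan form
J =
  [-5,  1,  0,  0,  0]
  [ 0, -5,  1,  0,  0]
  [ 0,  0, -5,  0,  0]
  [ 0,  0,  0, -5,  0]
  [ 0,  0,  0,  0, -5]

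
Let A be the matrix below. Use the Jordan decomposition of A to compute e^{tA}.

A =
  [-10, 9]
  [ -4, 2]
e^{tA} =
  [-6*t*exp(-4*t) + exp(-4*t), 9*t*exp(-4*t)]
  [-4*t*exp(-4*t), 6*t*exp(-4*t) + exp(-4*t)]

Strategy: write A = P · J · P⁻¹ where J is a Jordan canonical form, so e^{tA} = P · e^{tJ} · P⁻¹, and e^{tJ} can be computed block-by-block.

A has Jordan form
J =
  [-4,  1]
  [ 0, -4]
(up to reordering of blocks).

Per-block formulas:
  For a 2×2 Jordan block J_2(-4): exp(t · J_2(-4)) = e^(-4t)·(I + t·N), where N is the 2×2 nilpotent shift.

After assembling e^{tJ} and conjugating by P, we get:

e^{tA} =
  [-6*t*exp(-4*t) + exp(-4*t), 9*t*exp(-4*t)]
  [-4*t*exp(-4*t), 6*t*exp(-4*t) + exp(-4*t)]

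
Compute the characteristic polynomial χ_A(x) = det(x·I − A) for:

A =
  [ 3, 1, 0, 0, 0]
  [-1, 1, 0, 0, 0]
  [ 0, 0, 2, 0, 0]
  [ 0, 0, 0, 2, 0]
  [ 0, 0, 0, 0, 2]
x^5 - 10*x^4 + 40*x^3 - 80*x^2 + 80*x - 32

Expanding det(x·I − A) (e.g. by cofactor expansion or by noting that A is similar to its Jordan form J, which has the same characteristic polynomial as A) gives
  χ_A(x) = x^5 - 10*x^4 + 40*x^3 - 80*x^2 + 80*x - 32
which factors as (x - 2)^5. The eigenvalues (with algebraic multiplicities) are λ = 2 with multiplicity 5.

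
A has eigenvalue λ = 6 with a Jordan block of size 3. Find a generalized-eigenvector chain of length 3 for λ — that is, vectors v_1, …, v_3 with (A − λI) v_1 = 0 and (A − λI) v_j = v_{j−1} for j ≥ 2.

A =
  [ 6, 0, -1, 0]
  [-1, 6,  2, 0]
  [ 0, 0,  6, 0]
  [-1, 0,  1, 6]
A Jordan chain for λ = 6 of length 3:
v_1 = (0, 1, 0, 1)ᵀ
v_2 = (-1, 2, 0, 1)ᵀ
v_3 = (0, 0, 1, 0)ᵀ

Let N = A − (6)·I. We want v_3 with N^3 v_3 = 0 but N^2 v_3 ≠ 0; then v_{j-1} := N · v_j for j = 3, …, 2.

Pick v_3 = (0, 0, 1, 0)ᵀ.
Then v_2 = N · v_3 = (-1, 2, 0, 1)ᵀ.
Then v_1 = N · v_2 = (0, 1, 0, 1)ᵀ.

Sanity check: (A − (6)·I) v_1 = (0, 0, 0, 0)ᵀ = 0. ✓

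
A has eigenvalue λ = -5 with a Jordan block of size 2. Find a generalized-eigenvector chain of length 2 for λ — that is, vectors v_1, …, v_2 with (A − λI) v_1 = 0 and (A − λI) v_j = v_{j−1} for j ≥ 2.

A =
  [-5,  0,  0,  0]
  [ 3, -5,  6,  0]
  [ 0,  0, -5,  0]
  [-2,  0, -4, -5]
A Jordan chain for λ = -5 of length 2:
v_1 = (0, 3, 0, -2)ᵀ
v_2 = (1, 0, 0, 0)ᵀ

Let N = A − (-5)·I. We want v_2 with N^2 v_2 = 0 but N^1 v_2 ≠ 0; then v_{j-1} := N · v_j for j = 2, …, 2.

Pick v_2 = (1, 0, 0, 0)ᵀ.
Then v_1 = N · v_2 = (0, 3, 0, -2)ᵀ.

Sanity check: (A − (-5)·I) v_1 = (0, 0, 0, 0)ᵀ = 0. ✓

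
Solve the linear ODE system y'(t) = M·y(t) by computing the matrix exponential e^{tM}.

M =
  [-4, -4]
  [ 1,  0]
e^{tM} =
  [-2*t*exp(-2*t) + exp(-2*t), -4*t*exp(-2*t)]
  [t*exp(-2*t), 2*t*exp(-2*t) + exp(-2*t)]

Strategy: write M = P · J · P⁻¹ where J is a Jordan canonical form, so e^{tM} = P · e^{tJ} · P⁻¹, and e^{tJ} can be computed block-by-block.

M has Jordan form
J =
  [-2,  1]
  [ 0, -2]
(up to reordering of blocks).

Per-block formulas:
  For a 2×2 Jordan block J_2(-2): exp(t · J_2(-2)) = e^(-2t)·(I + t·N), where N is the 2×2 nilpotent shift.

After assembling e^{tJ} and conjugating by P, we get:

e^{tM} =
  [-2*t*exp(-2*t) + exp(-2*t), -4*t*exp(-2*t)]
  [t*exp(-2*t), 2*t*exp(-2*t) + exp(-2*t)]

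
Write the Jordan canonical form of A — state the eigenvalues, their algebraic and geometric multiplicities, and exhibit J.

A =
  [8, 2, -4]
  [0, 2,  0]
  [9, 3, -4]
J_2(2) ⊕ J_1(2)

The characteristic polynomial is
  det(x·I − A) = x^3 - 6*x^2 + 12*x - 8 = (x - 2)^3

Eigenvalues and multiplicities (the geometric multiplicity of λ is n − rank(A − λI), which equals the number of Jordan blocks for λ):
  λ = 2: algebraic multiplicity = 3, geometric multiplicity = 2

Determining the block sizes for each eigenvalue:
  λ = 2: 2 blocks summing to 3 forces exactly one block of size 2 and the rest size 1 → block sizes [2, 1]

Assembling the blocks gives a Jordan form
J =
  [2, 1, 0]
  [0, 2, 0]
  [0, 0, 2]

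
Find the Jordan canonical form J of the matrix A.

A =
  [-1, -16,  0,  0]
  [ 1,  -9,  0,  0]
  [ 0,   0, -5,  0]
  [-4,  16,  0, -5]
J_2(-5) ⊕ J_1(-5) ⊕ J_1(-5)

The characteristic polynomial is
  det(x·I − A) = x^4 + 20*x^3 + 150*x^2 + 500*x + 625 = (x + 5)^4

Eigenvalues and multiplicities (the geometric multiplicity of λ is n − rank(A − λI), which equals the number of Jordan blocks for λ):
  λ = -5: algebraic multiplicity = 4, geometric multiplicity = 3

Determining the block sizes for each eigenvalue:
  λ = -5: 3 blocks summing to 4 forces exactly one block of size 2 and the rest size 1 → block sizes [2, 1, 1]

Assembling the blocks gives a Jordan form
J =
  [-5,  1,  0,  0]
  [ 0, -5,  0,  0]
  [ 0,  0, -5,  0]
  [ 0,  0,  0, -5]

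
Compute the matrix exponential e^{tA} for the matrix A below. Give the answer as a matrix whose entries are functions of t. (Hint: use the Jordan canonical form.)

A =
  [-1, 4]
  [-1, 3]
e^{tA} =
  [-2*t*exp(t) + exp(t), 4*t*exp(t)]
  [-t*exp(t), 2*t*exp(t) + exp(t)]

Strategy: write A = P · J · P⁻¹ where J is a Jordan canonical form, so e^{tA} = P · e^{tJ} · P⁻¹, and e^{tJ} can be computed block-by-block.

A has Jordan form
J =
  [1, 1]
  [0, 1]
(up to reordering of blocks).

Per-block formulas:
  For a 2×2 Jordan block J_2(1): exp(t · J_2(1)) = e^(1t)·(I + t·N), where N is the 2×2 nilpotent shift.

After assembling e^{tJ} and conjugating by P, we get:

e^{tA} =
  [-2*t*exp(t) + exp(t), 4*t*exp(t)]
  [-t*exp(t), 2*t*exp(t) + exp(t)]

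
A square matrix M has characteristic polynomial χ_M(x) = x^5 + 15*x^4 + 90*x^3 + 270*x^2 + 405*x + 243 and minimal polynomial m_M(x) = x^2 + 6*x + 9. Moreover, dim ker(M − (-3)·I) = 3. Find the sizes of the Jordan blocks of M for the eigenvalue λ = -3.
Block sizes for λ = -3: [2, 2, 1]

Step 1 — from the characteristic polynomial, algebraic multiplicity of λ = -3 is 5. From dim ker(M − (-3)·I) = 3, there are exactly 3 Jordan blocks for λ = -3.
Step 2 — from the minimal polynomial, the factor (x + 3)^2 tells us the largest block for λ = -3 has size 2.
Step 3 — with total size 5, 3 blocks, and largest block 2, the block sizes (in nonincreasing order) are [2, 2, 1].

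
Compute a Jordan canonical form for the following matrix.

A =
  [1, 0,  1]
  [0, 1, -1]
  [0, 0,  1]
J_2(1) ⊕ J_1(1)

The characteristic polynomial is
  det(x·I − A) = x^3 - 3*x^2 + 3*x - 1 = (x - 1)^3

Eigenvalues and multiplicities (the geometric multiplicity of λ is n − rank(A − λI), which equals the number of Jordan blocks for λ):
  λ = 1: algebraic multiplicity = 3, geometric multiplicity = 2

Determining the block sizes for each eigenvalue:
  λ = 1: 2 blocks summing to 3 forces exactly one block of size 2 and the rest size 1 → block sizes [2, 1]

Assembling the blocks gives a Jordan form
J =
  [1, 1, 0]
  [0, 1, 0]
  [0, 0, 1]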